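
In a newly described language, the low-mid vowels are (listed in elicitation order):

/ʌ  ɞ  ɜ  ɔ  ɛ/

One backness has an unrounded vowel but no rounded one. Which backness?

Unrounded: /ɛ/ (front), /ɜ/ (central), /ʌ/ (back).
Rounded: /ɞ/ (central), /ɔ/ (back).
Every backness has a rounded member except front, where /œ/ would be expected.

front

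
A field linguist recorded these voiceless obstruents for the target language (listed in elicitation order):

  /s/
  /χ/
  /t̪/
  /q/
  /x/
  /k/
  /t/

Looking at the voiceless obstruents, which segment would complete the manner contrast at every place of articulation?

/θ/

Stop: /t̪/ (dental), /t/ (alveolar), /k/ (velar), /q/ (uvular).
Fricative: /s/ (alveolar), /x/ (velar), /χ/ (uvular).
The dental row has no fricative member, so the gap is the dental fricative /θ/.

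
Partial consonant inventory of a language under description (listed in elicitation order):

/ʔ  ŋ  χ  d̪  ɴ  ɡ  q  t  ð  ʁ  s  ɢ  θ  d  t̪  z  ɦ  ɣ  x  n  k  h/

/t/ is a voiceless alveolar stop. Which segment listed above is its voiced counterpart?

/d/

The voiced counterpart is a voiced alveolar stop — in this inventory, /d/.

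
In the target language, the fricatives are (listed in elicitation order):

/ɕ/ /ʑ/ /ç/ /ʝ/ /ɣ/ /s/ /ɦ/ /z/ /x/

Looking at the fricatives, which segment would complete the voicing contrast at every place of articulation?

/h/

alveolar: voiceless /s/, voiced /z/.
alveolo-palatal: voiceless /ɕ/, voiced /ʑ/.
palatal: voiceless /ç/, voiced /ʝ/.
velar: voiceless /x/, voiced /ɣ/.
glottal: voiceless —, voiced /ɦ/.
The glottal row has no voiceless member, so the gap is the voiceless glottal fricative /h/.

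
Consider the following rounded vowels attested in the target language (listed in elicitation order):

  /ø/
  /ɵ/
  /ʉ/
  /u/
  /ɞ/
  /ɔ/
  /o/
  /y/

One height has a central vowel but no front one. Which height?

low-mid

height            front     central   back    
high              y         ʉ         u       
high-mid          ø         ɵ         o       
low-mid           —         ɞ         ɔ       
Every height has a front member except low-mid, where /œ/ would be expected.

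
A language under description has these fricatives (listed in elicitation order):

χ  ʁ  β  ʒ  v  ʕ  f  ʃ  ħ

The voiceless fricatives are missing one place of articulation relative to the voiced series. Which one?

Voiceless: /f/ (labiodental), /ʃ/ (postalveolar), /χ/ (uvular), /ħ/ (pharyngeal).
Voiced: /β/ (bilabial), /v/ (labiodental), /ʒ/ (postalveolar), /ʁ/ (uvular), /ʕ/ (pharyngeal).
Every place of articulation has a voiceless member except bilabial, where /ɸ/ would be expected.

bilabial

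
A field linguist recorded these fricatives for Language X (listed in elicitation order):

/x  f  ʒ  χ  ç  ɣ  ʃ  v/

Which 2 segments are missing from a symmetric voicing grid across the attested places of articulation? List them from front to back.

/ʝ/, /ʁ/

Voiceless: /f/ (labiodental), /ʃ/ (postalveolar), /ç/ (palatal), /x/ (velar), /χ/ (uvular).
Voiced: /v/ (labiodental), /ʒ/ (postalveolar), /ɣ/ (velar).
Gaps, from front to back: palatal lacks voiced (/ʝ/); uvular lacks voiced (/ʁ/).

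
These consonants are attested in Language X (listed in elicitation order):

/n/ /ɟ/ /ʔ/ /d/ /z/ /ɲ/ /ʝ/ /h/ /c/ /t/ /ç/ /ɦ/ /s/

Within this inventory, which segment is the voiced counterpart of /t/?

/d/

/t/ is a voiceless alveolar stop.
The voiced counterpart is a voiced alveolar stop — in this inventory, /d/.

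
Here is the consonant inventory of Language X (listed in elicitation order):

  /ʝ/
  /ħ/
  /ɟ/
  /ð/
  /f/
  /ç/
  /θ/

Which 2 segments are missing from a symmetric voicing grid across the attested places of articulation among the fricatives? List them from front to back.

/v/, /ʕ/

Voiceless: /f/ (labiodental), /θ/ (dental), /ç/ (palatal), /ħ/ (pharyngeal).
Voiced: /ð/ (dental), /ʝ/ (palatal).
Gaps, from front to back: labiodental lacks voiced (/v/); pharyngeal lacks voiced (/ʕ/).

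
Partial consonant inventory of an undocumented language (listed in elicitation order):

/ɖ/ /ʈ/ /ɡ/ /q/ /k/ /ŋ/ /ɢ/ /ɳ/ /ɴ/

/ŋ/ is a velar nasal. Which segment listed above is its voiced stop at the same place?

The voiced stop at the same place is a voiced velar stop — in this inventory, /ɡ/.

/ɡ/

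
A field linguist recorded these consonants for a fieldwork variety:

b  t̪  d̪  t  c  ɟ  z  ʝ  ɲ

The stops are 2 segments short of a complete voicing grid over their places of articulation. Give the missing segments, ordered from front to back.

place of articulation  voiceless  voiced  
bilabial          —         b       
dental            t̪        d̪      
alveolar          t         —       
palatal           c         ɟ       
Gaps, from front to back: bilabial lacks voiceless (/p/); alveolar lacks voiced (/d/).

/p/, /d/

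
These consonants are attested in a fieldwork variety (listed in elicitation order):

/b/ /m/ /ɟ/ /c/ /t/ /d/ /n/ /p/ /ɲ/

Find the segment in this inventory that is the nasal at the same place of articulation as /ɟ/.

/ɟ/ is a voiced palatal stop.
The nasal at the same place is a palatal nasal — in this inventory, /ɲ/.

/ɲ/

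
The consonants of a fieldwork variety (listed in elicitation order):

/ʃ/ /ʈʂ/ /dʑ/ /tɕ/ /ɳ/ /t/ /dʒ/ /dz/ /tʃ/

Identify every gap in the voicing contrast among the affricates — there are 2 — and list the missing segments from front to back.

alveolar: voiceless —, voiced /dz/.
postalveolar: voiceless /tʃ/, voiced /dʒ/.
retroflex: voiceless /ʈʂ/, voiced —.
alveolo-palatal: voiceless /tɕ/, voiced /dʑ/.
Gaps, from front to back: alveolar lacks voiceless (/ts/); retroflex lacks voiced (/ɖʐ/).

/ts/, /ɖʐ/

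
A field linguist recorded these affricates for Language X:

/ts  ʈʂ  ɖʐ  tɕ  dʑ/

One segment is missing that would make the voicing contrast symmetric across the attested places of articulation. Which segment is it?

Voiceless: /ts/ (alveolar), /ʈʂ/ (retroflex), /tɕ/ (alveolo-palatal).
Voiced: /ɖʐ/ (retroflex), /dʑ/ (alveolo-palatal).
The alveolar row has no voiced member, so the gap is the voiced alveolar affricate /dz/.

/dz/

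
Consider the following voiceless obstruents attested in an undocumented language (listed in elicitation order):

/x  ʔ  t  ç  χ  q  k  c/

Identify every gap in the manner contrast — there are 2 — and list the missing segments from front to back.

place of articulation  stop      fricative
alveolar          t         —       
palatal           c         ç       
velar             k         x       
uvular            q         χ       
glottal           ʔ         —       
Gaps, from front to back: alveolar lacks fricative (/s/); glottal lacks fricative (/h/).

/s/, /h/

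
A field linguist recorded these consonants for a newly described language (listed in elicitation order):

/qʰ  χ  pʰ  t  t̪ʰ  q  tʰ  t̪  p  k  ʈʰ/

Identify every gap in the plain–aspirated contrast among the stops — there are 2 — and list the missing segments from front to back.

place of articulation  plain     aspirated
bilabial          p         pʰ      
dental            t̪        t̪ʰ     
alveolar          t         tʰ      
retroflex         —         ʈʰ      
velar             k         —       
uvular            q         qʰ      
Gaps, from front to back: retroflex lacks plain (/ʈ/); velar lacks aspirated (/kʰ/).

/ʈ/, /kʰ/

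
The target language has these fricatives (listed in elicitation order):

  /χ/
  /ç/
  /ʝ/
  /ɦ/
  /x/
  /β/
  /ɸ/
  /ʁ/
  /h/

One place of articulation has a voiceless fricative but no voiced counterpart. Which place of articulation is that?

velar

bilabial: voiceless /ɸ/, voiced /β/.
palatal: voiceless /ç/, voiced /ʝ/.
velar: voiceless /x/, voiced —.
uvular: voiceless /χ/, voiced /ʁ/.
glottal: voiceless /h/, voiced /ɦ/.
Every place of articulation has a voiced member except velar, where /ɣ/ would be expected.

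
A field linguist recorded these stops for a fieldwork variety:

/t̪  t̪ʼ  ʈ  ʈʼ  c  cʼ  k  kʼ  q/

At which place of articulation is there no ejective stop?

uvular

dental: plain /t̪/, ejective /t̪ʼ/.
retroflex: plain /ʈ/, ejective /ʈʼ/.
palatal: plain /c/, ejective /cʼ/.
velar: plain /k/, ejective /kʼ/.
uvular: plain /q/, ejective —.
Every place of articulation has an ejective member except uvular, where /qʼ/ would be expected.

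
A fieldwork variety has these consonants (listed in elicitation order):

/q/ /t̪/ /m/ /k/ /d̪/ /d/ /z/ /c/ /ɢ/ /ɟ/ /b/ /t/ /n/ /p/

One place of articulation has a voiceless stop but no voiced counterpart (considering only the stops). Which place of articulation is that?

bilabial: voiceless /p/, voiced /b/.
dental: voiceless /t̪/, voiced /d̪/.
alveolar: voiceless /t/, voiced /d/.
palatal: voiceless /c/, voiced /ɟ/.
velar: voiceless /k/, voiced —.
uvular: voiceless /q/, voiced /ɢ/.
Every place of articulation has a voiced member except velar, where /ɡ/ would be expected.

velar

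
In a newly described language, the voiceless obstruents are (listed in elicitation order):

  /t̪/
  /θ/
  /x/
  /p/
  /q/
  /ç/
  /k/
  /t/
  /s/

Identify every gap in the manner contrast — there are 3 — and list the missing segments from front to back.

bilabial: stop /p/, fricative —.
dental: stop /t̪/, fricative /θ/.
alveolar: stop /t/, fricative /s/.
palatal: stop —, fricative /ç/.
velar: stop /k/, fricative /x/.
uvular: stop /q/, fricative —.
Gaps, from front to back: bilabial lacks fricative (/ɸ/); palatal lacks stop (/c/); uvular lacks fricative (/χ/).

/ɸ/, /c/, /χ/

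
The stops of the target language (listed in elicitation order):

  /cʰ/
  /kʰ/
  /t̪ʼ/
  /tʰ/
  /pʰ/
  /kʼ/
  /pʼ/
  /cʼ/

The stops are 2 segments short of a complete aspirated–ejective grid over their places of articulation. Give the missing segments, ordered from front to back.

/t̪ʰ/, /tʼ/

place of articulation  aspirated  ejective
bilabial          pʰ        pʼ      
dental            —         t̪ʼ     
alveolar          tʰ        —       
palatal           cʰ        cʼ      
velar             kʰ        kʼ      
Gaps, from front to back: dental lacks aspirated (/t̪ʰ/); alveolar lacks ejective (/tʼ/).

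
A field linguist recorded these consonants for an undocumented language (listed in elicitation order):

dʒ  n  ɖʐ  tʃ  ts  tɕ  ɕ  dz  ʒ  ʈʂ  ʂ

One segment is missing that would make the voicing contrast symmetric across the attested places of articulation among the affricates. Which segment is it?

/dʑ/

place of articulation  voiceless  voiced  
alveolar          ts        dz      
postalveolar      tʃ        dʒ      
retroflex         ʈʂ        ɖʐ      
alveolo-palatal   tɕ        —       
The alveolo-palatal row has no voiced member, so the gap is the voiced alveolo-palatal affricate /dʑ/.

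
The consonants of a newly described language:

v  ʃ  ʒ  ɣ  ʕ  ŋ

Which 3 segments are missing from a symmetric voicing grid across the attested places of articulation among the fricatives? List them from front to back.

labiodental: voiceless —, voiced /v/.
postalveolar: voiceless /ʃ/, voiced /ʒ/.
velar: voiceless —, voiced /ɣ/.
pharyngeal: voiceless —, voiced /ʕ/.
Gaps, from front to back: labiodental lacks voiceless (/f/); velar lacks voiceless (/x/); pharyngeal lacks voiceless (/ħ/).

/f/, /x/, /ħ/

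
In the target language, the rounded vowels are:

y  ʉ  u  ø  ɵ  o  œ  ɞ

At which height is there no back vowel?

Front: /y/ (high), /ø/ (high-mid), /œ/ (low-mid).
Central: /ʉ/ (high), /ɵ/ (high-mid), /ɞ/ (low-mid).
Back: /u/ (high), /o/ (high-mid).
Every height has a back member except low-mid, where /ɔ/ would be expected.

low-mid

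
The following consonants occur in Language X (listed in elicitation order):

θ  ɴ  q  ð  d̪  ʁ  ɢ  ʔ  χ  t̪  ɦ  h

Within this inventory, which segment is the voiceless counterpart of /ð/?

/θ/

/ð/ is a voiced dental fricative.
The voiceless counterpart is a voiceless dental fricative — in this inventory, /θ/.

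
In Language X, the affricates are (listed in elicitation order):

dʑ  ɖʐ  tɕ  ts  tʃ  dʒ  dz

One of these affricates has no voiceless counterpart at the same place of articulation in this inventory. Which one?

Alveolar: /ts/ ~ /dz/
Postalveolar: /tʃ/ ~ /dʒ/
Alveolo-palatal: /tɕ/ ~ /dʑ/
Retroflex: only /ɖʐ/ (voiced); no voiceless partner.
So /ɖʐ/ is the unpaired segment.

/ɖʐ/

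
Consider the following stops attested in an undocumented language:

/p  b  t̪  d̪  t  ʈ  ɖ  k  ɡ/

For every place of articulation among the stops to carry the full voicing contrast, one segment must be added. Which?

/d/

place of articulation  voiceless  voiced  
bilabial          p         b       
dental            t̪        d̪      
alveolar          t         —       
retroflex         ʈ         ɖ       
velar             k         ɡ       
The alveolar row has no voiced member, so the gap is the voiced alveolar stop /d/.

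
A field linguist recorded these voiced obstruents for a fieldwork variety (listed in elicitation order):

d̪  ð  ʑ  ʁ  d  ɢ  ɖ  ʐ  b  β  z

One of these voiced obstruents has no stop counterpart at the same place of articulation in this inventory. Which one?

/ʑ/

Bilabial: /b/ ~ /β/
Dental: /d̪/ ~ /ð/
Alveolar: /d/ ~ /z/
Retroflex: /ɖ/ ~ /ʐ/
Uvular: /ɢ/ ~ /ʁ/
Alveolo-palatal: only /ʑ/ (fricative); no stop partner.
So /ʑ/ is the unpaired segment.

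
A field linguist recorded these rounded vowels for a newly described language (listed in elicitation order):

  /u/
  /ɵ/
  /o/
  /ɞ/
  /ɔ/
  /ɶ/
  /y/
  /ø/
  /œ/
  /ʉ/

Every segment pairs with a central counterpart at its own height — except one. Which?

High: /y/ ~ /ʉ/ ~ /u/
High-mid: /ø/ ~ /ɵ/ ~ /o/
Low-mid: /œ/ ~ /ɞ/ ~ /ɔ/
Low: only /ɶ/ (front); no central partner.
So /ɶ/ is the unpaired segment.

/ɶ/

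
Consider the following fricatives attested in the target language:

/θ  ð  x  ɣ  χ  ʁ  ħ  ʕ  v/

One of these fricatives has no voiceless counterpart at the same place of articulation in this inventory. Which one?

/v/

Dental: /θ/ ~ /ð/
Velar: /x/ ~ /ɣ/
Uvular: /χ/ ~ /ʁ/
Pharyngeal: /ħ/ ~ /ʕ/
Labiodental: only /v/ (voiced); no voiceless partner.
So /v/ is the unpaired segment.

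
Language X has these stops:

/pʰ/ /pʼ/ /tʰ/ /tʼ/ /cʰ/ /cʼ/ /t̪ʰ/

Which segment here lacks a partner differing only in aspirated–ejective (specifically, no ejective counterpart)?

/t̪ʰ/

Bilabial: /pʰ/ ~ /pʼ/
Alveolar: /tʰ/ ~ /tʼ/
Palatal: /cʰ/ ~ /cʼ/
Dental: only /t̪ʰ/ (aspirated); no ejective partner.
So /t̪ʰ/ is the unpaired segment.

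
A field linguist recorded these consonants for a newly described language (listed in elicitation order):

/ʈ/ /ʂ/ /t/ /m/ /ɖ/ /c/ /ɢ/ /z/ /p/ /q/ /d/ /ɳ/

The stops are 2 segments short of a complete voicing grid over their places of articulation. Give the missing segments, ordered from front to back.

bilabial: voiceless /p/, voiced —.
alveolar: voiceless /t/, voiced /d/.
retroflex: voiceless /ʈ/, voiced /ɖ/.
palatal: voiceless /c/, voiced —.
uvular: voiceless /q/, voiced /ɢ/.
Gaps, from front to back: bilabial lacks voiced (/b/); palatal lacks voiced (/ɟ/).

/b/, /ɟ/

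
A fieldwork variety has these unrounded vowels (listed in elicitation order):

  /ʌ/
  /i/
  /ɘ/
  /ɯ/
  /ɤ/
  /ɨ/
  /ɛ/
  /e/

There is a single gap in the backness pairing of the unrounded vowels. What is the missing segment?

/ɜ/

Front: /i/ (high), /e/ (high-mid), /ɛ/ (low-mid).
Central: /ɨ/ (high), /ɘ/ (high-mid).
Back: /ɯ/ (high), /ɤ/ (high-mid), /ʌ/ (low-mid).
The low-mid row has no central member, so the gap is the low-mid central unrounded vowel /ɜ/.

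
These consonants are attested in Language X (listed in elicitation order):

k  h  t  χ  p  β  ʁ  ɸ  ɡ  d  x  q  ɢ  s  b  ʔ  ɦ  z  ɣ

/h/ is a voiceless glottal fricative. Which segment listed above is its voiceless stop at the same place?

The voiceless stop at the same place is a voiceless glottal stop — in this inventory, /ʔ/.

/ʔ/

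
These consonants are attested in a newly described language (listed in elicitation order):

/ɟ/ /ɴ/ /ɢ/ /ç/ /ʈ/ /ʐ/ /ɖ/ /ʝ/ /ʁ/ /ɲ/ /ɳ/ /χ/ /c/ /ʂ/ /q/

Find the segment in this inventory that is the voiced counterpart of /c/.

/ɟ/

/c/ is a voiceless palatal stop.
The voiced counterpart is a voiced palatal stop — in this inventory, /ɟ/.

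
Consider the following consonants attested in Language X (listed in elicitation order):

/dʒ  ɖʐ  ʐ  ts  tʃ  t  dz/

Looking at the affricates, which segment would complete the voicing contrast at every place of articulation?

/ʈʂ/

place of articulation  voiceless  voiced  
alveolar          ts        dz      
postalveolar      tʃ        dʒ      
retroflex         —         ɖʐ      
The retroflex row has no voiceless member, so the gap is the voiceless retroflex affricate /ʈʂ/.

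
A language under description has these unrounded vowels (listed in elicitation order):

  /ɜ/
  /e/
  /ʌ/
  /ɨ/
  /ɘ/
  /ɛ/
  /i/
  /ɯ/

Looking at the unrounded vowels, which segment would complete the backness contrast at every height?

height            front     central   back    
high              i         ɨ         ɯ       
high-mid          e         ɘ         —       
low-mid           ɛ         ɜ         ʌ       
The high-mid row has no back member, so the gap is the high-mid back unrounded vowel /ɤ/.

/ɤ/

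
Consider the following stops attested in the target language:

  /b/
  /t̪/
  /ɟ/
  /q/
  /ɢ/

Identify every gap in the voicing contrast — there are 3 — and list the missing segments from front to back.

/p/, /d̪/, /c/

bilabial: voiceless —, voiced /b/.
dental: voiceless /t̪/, voiced —.
palatal: voiceless —, voiced /ɟ/.
uvular: voiceless /q/, voiced /ɢ/.
Gaps, from front to back: bilabial lacks voiceless (/p/); dental lacks voiced (/d̪/); palatal lacks voiceless (/c/).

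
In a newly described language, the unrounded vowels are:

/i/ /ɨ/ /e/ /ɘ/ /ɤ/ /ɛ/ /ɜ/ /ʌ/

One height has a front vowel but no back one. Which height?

high: front /i/, central /ɨ/, back —.
high-mid: front /e/, central /ɘ/, back /ɤ/.
low-mid: front /ɛ/, central /ɜ/, back /ʌ/.
Every height has a back member except high, where /ɯ/ would be expected.

high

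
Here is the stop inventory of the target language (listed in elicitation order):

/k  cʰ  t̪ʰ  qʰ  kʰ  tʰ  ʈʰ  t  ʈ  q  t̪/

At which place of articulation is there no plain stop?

palatal

dental: plain /t̪/, aspirated /t̪ʰ/.
alveolar: plain /t/, aspirated /tʰ/.
retroflex: plain /ʈ/, aspirated /ʈʰ/.
palatal: plain —, aspirated /cʰ/.
velar: plain /k/, aspirated /kʰ/.
uvular: plain /q/, aspirated /qʰ/.
Every place of articulation has a plain member except palatal, where /c/ would be expected.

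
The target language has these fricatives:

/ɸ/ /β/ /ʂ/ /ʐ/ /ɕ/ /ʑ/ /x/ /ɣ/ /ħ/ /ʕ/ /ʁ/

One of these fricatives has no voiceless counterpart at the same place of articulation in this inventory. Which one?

Bilabial: /ɸ/ ~ /β/
Retroflex: /ʂ/ ~ /ʐ/
Alveolo-palatal: /ɕ/ ~ /ʑ/
Velar: /x/ ~ /ɣ/
Pharyngeal: /ħ/ ~ /ʕ/
Uvular: only /ʁ/ (voiced); no voiceless partner.
So /ʁ/ is the unpaired segment.

/ʁ/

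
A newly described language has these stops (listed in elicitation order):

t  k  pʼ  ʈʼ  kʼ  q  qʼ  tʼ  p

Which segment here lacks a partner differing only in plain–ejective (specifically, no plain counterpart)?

Bilabial: /p/ ~ /pʼ/
Alveolar: /t/ ~ /tʼ/
Velar: /k/ ~ /kʼ/
Uvular: /q/ ~ /qʼ/
Retroflex: only /ʈʼ/ (ejective); no plain partner.
So /ʈʼ/ is the unpaired segment.

/ʈʼ/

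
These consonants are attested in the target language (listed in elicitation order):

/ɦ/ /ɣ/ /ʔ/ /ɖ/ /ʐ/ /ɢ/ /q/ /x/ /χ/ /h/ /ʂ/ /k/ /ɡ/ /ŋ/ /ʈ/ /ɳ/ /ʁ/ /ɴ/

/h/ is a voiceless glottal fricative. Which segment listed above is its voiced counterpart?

The voiced counterpart is a voiced glottal fricative — in this inventory, /ɦ/.

/ɦ/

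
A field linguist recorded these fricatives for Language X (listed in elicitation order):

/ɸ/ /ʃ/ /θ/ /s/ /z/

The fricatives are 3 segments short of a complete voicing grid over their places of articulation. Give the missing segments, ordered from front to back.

bilabial: voiceless /ɸ/, voiced —.
dental: voiceless /θ/, voiced —.
alveolar: voiceless /s/, voiced /z/.
postalveolar: voiceless /ʃ/, voiced —.
Gaps, from front to back: bilabial lacks voiced (/β/); dental lacks voiced (/ð/); postalveolar lacks voiced (/ʒ/).

/β/, /ð/, /ʒ/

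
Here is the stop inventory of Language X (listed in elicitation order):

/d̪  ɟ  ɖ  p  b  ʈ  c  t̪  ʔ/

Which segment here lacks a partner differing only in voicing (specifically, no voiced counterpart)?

Bilabial: /p/ ~ /b/
Dental: /t̪/ ~ /d̪/
Retroflex: /ʈ/ ~ /ɖ/
Palatal: /c/ ~ /ɟ/
Glottal: only /ʔ/ (voiceless); no voiced partner.
So /ʔ/ is the unpaired segment.

/ʔ/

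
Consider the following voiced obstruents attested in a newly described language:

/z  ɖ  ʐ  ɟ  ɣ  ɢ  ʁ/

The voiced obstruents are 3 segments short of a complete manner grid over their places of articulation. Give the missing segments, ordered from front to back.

/d/, /ʝ/, /ɡ/

alveolar: stop —, fricative /z/.
retroflex: stop /ɖ/, fricative /ʐ/.
palatal: stop /ɟ/, fricative —.
velar: stop —, fricative /ɣ/.
uvular: stop /ɢ/, fricative /ʁ/.
Gaps, from front to back: alveolar lacks stop (/d/); palatal lacks fricative (/ʝ/); velar lacks stop (/ɡ/).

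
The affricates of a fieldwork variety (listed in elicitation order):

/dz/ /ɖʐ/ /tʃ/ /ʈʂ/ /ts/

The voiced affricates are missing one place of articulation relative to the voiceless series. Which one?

place of articulation  voiceless  voiced  
alveolar          ts        dz      
postalveolar      tʃ        —       
retroflex         ʈʂ        ɖʐ      
Every place of articulation has a voiced member except postalveolar, where /dʒ/ would be expected.

postalveolar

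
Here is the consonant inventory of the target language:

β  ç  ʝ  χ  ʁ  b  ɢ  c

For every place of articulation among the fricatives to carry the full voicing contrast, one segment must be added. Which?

/ɸ/

Voiceless: /ç/ (palatal), /χ/ (uvular).
Voiced: /β/ (bilabial), /ʝ/ (palatal), /ʁ/ (uvular).
The bilabial row has no voiceless member, so the gap is the voiceless bilabial fricative /ɸ/.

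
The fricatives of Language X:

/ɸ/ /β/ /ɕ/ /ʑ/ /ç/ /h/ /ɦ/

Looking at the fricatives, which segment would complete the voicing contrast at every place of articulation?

/ʝ/

place of articulation  voiceless  voiced  
bilabial          ɸ         β       
alveolo-palatal   ɕ         ʑ       
palatal           ç         —       
glottal           h         ɦ       
The palatal row has no voiced member, so the gap is the voiced palatal fricative /ʝ/.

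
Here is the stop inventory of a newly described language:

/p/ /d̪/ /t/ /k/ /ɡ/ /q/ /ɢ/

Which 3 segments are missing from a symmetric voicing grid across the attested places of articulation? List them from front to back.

/b/, /t̪/, /d/

Voiceless: /p/ (bilabial), /t/ (alveolar), /k/ (velar), /q/ (uvular).
Voiced: /d̪/ (dental), /ɡ/ (velar), /ɢ/ (uvular).
Gaps, from front to back: bilabial lacks voiced (/b/); dental lacks voiceless (/t̪/); alveolar lacks voiced (/d/).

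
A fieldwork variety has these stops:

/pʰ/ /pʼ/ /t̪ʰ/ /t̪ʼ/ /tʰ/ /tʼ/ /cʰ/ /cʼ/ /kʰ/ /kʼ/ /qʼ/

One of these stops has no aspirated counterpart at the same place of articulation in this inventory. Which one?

Bilabial: /pʰ/ ~ /pʼ/
Dental: /t̪ʰ/ ~ /t̪ʼ/
Alveolar: /tʰ/ ~ /tʼ/
Palatal: /cʰ/ ~ /cʼ/
Velar: /kʰ/ ~ /kʼ/
Uvular: only /qʼ/ (ejective); no aspirated partner.
So /qʼ/ is the unpaired segment.

/qʼ/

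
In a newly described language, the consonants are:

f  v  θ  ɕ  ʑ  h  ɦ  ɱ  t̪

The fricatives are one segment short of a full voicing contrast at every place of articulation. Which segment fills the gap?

/ð/

labiodental: voiceless /f/, voiced /v/.
dental: voiceless /θ/, voiced —.
alveolo-palatal: voiceless /ɕ/, voiced /ʑ/.
glottal: voiceless /h/, voiced /ɦ/.
The dental row has no voiced member, so the gap is the voiced dental fricative /ð/.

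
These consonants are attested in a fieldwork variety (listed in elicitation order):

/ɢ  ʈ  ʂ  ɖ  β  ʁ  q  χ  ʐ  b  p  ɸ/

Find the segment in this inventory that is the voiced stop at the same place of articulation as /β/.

/β/ is a voiced bilabial fricative.
The voiced stop at the same place is a voiced bilabial stop — in this inventory, /b/.

/b/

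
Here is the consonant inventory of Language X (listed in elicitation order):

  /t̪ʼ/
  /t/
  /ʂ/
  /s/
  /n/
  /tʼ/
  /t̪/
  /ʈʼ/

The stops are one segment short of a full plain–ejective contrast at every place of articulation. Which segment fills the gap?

/ʈ/

Plain: /t̪/ (dental), /t/ (alveolar).
Ejective: /t̪ʼ/ (dental), /tʼ/ (alveolar), /ʈʼ/ (retroflex).
The retroflex row has no plain member, so the gap is the plain retroflex stop /ʈ/.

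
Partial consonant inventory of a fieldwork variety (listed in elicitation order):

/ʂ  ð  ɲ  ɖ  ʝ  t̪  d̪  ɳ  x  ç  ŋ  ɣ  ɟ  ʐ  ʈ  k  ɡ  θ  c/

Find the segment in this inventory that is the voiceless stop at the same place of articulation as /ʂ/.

/ʂ/ is a voiceless retroflex fricative.
The voiceless stop at the same place is a voiceless retroflex stop — in this inventory, /ʈ/.

/ʈ/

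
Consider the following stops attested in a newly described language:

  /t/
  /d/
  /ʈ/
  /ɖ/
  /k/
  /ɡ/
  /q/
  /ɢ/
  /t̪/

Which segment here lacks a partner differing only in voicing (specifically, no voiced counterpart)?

/t̪/

Alveolar: /t/ ~ /d/
Retroflex: /ʈ/ ~ /ɖ/
Velar: /k/ ~ /ɡ/
Uvular: /q/ ~ /ɢ/
Dental: only /t̪/ (voiceless); no voiced partner.
So /t̪/ is the unpaired segment.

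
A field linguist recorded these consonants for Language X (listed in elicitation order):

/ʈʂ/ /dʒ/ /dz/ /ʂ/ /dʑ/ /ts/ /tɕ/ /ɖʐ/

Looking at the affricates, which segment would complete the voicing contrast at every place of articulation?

place of articulation  voiceless  voiced  
alveolar          ts        dz      
postalveolar      —         dʒ      
retroflex         ʈʂ        ɖʐ      
alveolo-palatal   tɕ        dʑ      
The postalveolar row has no voiceless member, so the gap is the voiceless postalveolar affricate /tʃ/.

/tʃ/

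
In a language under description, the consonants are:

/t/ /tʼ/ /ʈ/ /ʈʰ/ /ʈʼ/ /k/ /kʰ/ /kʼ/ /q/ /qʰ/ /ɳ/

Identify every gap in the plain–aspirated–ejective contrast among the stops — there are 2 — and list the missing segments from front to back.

place of articulation  plain     aspirated  ejective
alveolar          t         —         tʼ      
retroflex         ʈ         ʈʰ        ʈʼ      
velar             k         kʰ        kʼ      
uvular            q         qʰ        —       
Gaps, from front to back: alveolar lacks aspirated (/tʰ/); uvular lacks ejective (/qʼ/).

/tʰ/, /qʼ/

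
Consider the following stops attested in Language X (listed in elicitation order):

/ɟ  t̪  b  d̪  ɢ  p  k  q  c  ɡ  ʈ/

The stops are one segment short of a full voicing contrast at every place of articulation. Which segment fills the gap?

Voiceless: /p/ (bilabial), /t̪/ (dental), /ʈ/ (retroflex), /c/ (palatal), /k/ (velar), /q/ (uvular).
Voiced: /b/ (bilabial), /d̪/ (dental), /ɟ/ (palatal), /ɡ/ (velar), /ɢ/ (uvular).
The retroflex row has no voiced member, so the gap is the voiced retroflex stop /ɖ/.

/ɖ/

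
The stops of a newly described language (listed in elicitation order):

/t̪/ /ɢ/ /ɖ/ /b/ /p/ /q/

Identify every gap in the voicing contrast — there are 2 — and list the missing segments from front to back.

bilabial: voiceless /p/, voiced /b/.
dental: voiceless /t̪/, voiced —.
retroflex: voiceless —, voiced /ɖ/.
uvular: voiceless /q/, voiced /ɢ/.
Gaps, from front to back: dental lacks voiced (/d̪/); retroflex lacks voiceless (/ʈ/).

/d̪/, /ʈ/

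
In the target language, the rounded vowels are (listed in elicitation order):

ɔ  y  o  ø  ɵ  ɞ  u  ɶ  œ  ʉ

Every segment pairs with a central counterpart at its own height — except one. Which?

High: /y/ ~ /ʉ/ ~ /u/
High-mid: /ø/ ~ /ɵ/ ~ /o/
Low-mid: /œ/ ~ /ɞ/ ~ /ɔ/
Low: only /ɶ/ (front); no central partner.
So /ɶ/ is the unpaired segment.

/ɶ/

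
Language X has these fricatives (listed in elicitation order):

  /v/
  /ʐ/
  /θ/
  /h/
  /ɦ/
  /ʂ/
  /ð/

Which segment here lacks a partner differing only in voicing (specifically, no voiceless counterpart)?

/v/

Dental: /θ/ ~ /ð/
Retroflex: /ʂ/ ~ /ʐ/
Glottal: /h/ ~ /ɦ/
Labiodental: only /v/ (voiced); no voiceless partner.
So /v/ is the unpaired segment.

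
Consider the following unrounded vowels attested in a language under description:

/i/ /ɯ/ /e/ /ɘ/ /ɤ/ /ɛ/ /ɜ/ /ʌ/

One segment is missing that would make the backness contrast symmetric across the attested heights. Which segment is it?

/ɨ/

Front: /i/ (high), /e/ (high-mid), /ɛ/ (low-mid).
Central: /ɘ/ (high-mid), /ɜ/ (low-mid).
Back: /ɯ/ (high), /ɤ/ (high-mid), /ʌ/ (low-mid).
The high row has no central member, so the gap is the high central unrounded vowel /ɨ/.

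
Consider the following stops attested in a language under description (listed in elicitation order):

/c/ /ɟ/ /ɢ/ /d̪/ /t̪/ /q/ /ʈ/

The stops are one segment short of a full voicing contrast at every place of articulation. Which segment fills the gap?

/ɖ/

place of articulation  voiceless  voiced  
dental            t̪        d̪      
retroflex         ʈ         —       
palatal           c         ɟ       
uvular            q         ɢ       
The retroflex row has no voiced member, so the gap is the voiced retroflex stop /ɖ/.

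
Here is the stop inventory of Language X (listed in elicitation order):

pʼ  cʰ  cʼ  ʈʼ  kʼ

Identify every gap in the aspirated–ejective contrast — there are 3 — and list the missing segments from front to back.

Aspirated: /cʰ/ (palatal).
Ejective: /pʼ/ (bilabial), /ʈʼ/ (retroflex), /cʼ/ (palatal), /kʼ/ (velar).
Gaps, from front to back: bilabial lacks aspirated (/pʰ/); retroflex lacks aspirated (/ʈʰ/); velar lacks aspirated (/kʰ/).

/pʰ/, /ʈʰ/, /kʰ/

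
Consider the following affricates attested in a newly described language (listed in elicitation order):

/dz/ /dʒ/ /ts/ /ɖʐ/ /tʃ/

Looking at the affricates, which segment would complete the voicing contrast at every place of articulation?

place of articulation  voiceless  voiced  
alveolar          ts        dz      
postalveolar      tʃ        dʒ      
retroflex         —         ɖʐ      
The retroflex row has no voiceless member, so the gap is the voiceless retroflex affricate /ʈʂ/.

/ʈʂ/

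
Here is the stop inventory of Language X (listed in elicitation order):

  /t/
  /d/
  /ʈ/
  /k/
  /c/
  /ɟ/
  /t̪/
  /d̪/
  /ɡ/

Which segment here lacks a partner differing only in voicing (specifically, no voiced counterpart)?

Dental: /t̪/ ~ /d̪/
Alveolar: /t/ ~ /d/
Palatal: /c/ ~ /ɟ/
Velar: /k/ ~ /ɡ/
Retroflex: only /ʈ/ (voiceless); no voiced partner.
So /ʈ/ is the unpaired segment.

/ʈ/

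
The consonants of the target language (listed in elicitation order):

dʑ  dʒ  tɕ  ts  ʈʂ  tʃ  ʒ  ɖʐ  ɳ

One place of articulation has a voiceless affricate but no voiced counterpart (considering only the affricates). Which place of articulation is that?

place of articulation  voiceless  voiced  
alveolar          ts        —       
postalveolar      tʃ        dʒ      
retroflex         ʈʂ        ɖʐ      
alveolo-palatal   tɕ        dʑ      
Every place of articulation has a voiced member except alveolar, where /dz/ would be expected.

alveolar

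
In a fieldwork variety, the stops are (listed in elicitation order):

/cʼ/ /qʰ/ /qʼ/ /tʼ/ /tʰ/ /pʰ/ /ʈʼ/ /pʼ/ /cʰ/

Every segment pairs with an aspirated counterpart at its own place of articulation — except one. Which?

/ʈʼ/

Bilabial: /pʰ/ ~ /pʼ/
Alveolar: /tʰ/ ~ /tʼ/
Palatal: /cʰ/ ~ /cʼ/
Uvular: /qʰ/ ~ /qʼ/
Retroflex: only /ʈʼ/ (ejective); no aspirated partner.
So /ʈʼ/ is the unpaired segment.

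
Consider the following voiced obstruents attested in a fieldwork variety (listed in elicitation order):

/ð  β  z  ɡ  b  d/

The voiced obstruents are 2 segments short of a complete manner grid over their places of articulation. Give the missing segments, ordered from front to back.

/d̪/, /ɣ/

bilabial: stop /b/, fricative /β/.
dental: stop —, fricative /ð/.
alveolar: stop /d/, fricative /z/.
velar: stop /ɡ/, fricative —.
Gaps, from front to back: dental lacks stop (/d̪/); velar lacks fricative (/ɣ/).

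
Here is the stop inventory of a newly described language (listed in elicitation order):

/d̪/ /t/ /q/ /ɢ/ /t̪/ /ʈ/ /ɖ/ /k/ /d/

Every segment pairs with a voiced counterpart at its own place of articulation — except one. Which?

Dental: /t̪/ ~ /d̪/
Alveolar: /t/ ~ /d/
Retroflex: /ʈ/ ~ /ɖ/
Uvular: /q/ ~ /ɢ/
Velar: only /k/ (voiceless); no voiced partner.
So /k/ is the unpaired segment.

/k/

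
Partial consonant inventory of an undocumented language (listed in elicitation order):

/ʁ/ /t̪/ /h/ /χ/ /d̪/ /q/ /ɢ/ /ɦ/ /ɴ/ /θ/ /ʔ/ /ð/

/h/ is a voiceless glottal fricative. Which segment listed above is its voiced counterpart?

/ɦ/

The voiced counterpart is a voiced glottal fricative — in this inventory, /ɦ/.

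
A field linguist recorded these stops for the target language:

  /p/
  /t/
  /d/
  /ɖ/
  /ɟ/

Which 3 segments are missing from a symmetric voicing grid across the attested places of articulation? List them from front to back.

bilabial: voiceless /p/, voiced —.
alveolar: voiceless /t/, voiced /d/.
retroflex: voiceless —, voiced /ɖ/.
palatal: voiceless —, voiced /ɟ/.
Gaps, from front to back: bilabial lacks voiced (/b/); retroflex lacks voiceless (/ʈ/); palatal lacks voiceless (/c/).

/b/, /ʈ/, /c/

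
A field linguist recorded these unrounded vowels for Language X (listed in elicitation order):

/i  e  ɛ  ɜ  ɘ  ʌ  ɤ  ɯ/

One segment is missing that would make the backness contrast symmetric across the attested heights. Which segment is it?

/ɨ/

Front: /i/ (high), /e/ (high-mid), /ɛ/ (low-mid).
Central: /ɘ/ (high-mid), /ɜ/ (low-mid).
Back: /ɯ/ (high), /ɤ/ (high-mid), /ʌ/ (low-mid).
The high row has no central member, so the gap is the high central unrounded vowel /ɨ/.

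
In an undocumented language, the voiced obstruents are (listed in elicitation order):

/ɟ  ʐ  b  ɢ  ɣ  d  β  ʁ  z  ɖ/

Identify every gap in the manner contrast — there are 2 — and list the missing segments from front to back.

/ʝ/, /ɡ/

bilabial: stop /b/, fricative /β/.
alveolar: stop /d/, fricative /z/.
retroflex: stop /ɖ/, fricative /ʐ/.
palatal: stop /ɟ/, fricative —.
velar: stop —, fricative /ɣ/.
uvular: stop /ɢ/, fricative /ʁ/.
Gaps, from front to back: palatal lacks fricative (/ʝ/); velar lacks stop (/ɡ/).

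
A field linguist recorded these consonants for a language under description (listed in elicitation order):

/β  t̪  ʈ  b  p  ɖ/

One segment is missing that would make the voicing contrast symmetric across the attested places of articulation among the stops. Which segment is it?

/d̪/

Voiceless: /p/ (bilabial), /t̪/ (dental), /ʈ/ (retroflex).
Voiced: /b/ (bilabial), /ɖ/ (retroflex).
The dental row has no voiced member, so the gap is the voiced dental stop /d̪/.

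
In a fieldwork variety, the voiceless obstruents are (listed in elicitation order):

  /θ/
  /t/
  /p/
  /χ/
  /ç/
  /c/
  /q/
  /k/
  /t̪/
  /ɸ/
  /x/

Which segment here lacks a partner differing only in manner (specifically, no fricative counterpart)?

Bilabial: /p/ ~ /ɸ/
Dental: /t̪/ ~ /θ/
Palatal: /c/ ~ /ç/
Velar: /k/ ~ /x/
Uvular: /q/ ~ /χ/
Alveolar: only /t/ (stop); no fricative partner.
So /t/ is the unpaired segment.

/t/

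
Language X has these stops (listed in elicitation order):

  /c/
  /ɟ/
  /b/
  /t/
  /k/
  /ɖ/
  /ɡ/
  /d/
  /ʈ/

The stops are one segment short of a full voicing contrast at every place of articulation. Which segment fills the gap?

bilabial: voiceless —, voiced /b/.
alveolar: voiceless /t/, voiced /d/.
retroflex: voiceless /ʈ/, voiced /ɖ/.
palatal: voiceless /c/, voiced /ɟ/.
velar: voiceless /k/, voiced /ɡ/.
The bilabial row has no voiceless member, so the gap is the voiceless bilabial stop /p/.

/p/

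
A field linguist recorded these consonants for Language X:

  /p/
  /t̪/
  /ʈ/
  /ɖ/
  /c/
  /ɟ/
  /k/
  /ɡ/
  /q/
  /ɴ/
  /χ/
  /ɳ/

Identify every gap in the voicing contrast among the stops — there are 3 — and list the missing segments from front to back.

bilabial: voiceless /p/, voiced —.
dental: voiceless /t̪/, voiced —.
retroflex: voiceless /ʈ/, voiced /ɖ/.
palatal: voiceless /c/, voiced /ɟ/.
velar: voiceless /k/, voiced /ɡ/.
uvular: voiceless /q/, voiced —.
Gaps, from front to back: bilabial lacks voiced (/b/); dental lacks voiced (/d̪/); uvular lacks voiced (/ɢ/).

/b/, /d̪/, /ɢ/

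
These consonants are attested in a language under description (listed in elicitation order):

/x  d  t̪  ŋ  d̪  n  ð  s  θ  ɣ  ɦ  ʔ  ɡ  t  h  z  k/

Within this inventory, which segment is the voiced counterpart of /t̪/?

/t̪/ is a voiceless dental stop.
The voiced counterpart is a voiced dental stop — in this inventory, /d̪/.

/d̪/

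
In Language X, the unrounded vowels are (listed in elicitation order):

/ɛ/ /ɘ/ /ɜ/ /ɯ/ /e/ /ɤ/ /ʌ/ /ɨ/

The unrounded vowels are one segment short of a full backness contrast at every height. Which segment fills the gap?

Front: /e/ (high-mid), /ɛ/ (low-mid).
Central: /ɨ/ (high), /ɘ/ (high-mid), /ɜ/ (low-mid).
Back: /ɯ/ (high), /ɤ/ (high-mid), /ʌ/ (low-mid).
The high row has no front member, so the gap is the high front unrounded vowel /i/.

/i/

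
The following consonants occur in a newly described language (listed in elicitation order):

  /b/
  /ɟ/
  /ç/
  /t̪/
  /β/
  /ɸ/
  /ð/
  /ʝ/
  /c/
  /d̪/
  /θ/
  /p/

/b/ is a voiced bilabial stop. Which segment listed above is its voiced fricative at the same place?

/β/

The voiced fricative at the same place is a voiced bilabial fricative — in this inventory, /β/.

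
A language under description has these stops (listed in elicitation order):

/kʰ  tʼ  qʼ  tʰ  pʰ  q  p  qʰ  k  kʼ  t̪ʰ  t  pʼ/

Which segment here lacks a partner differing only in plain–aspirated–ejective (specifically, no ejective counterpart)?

/t̪ʰ/

Bilabial: /p/ ~ /pʰ/ ~ /pʼ/
Alveolar: /t/ ~ /tʰ/ ~ /tʼ/
Velar: /k/ ~ /kʰ/ ~ /kʼ/
Uvular: /q/ ~ /qʰ/ ~ /qʼ/
Dental: only /t̪ʰ/ (aspirated); no ejective partner.
So /t̪ʰ/ is the unpaired segment.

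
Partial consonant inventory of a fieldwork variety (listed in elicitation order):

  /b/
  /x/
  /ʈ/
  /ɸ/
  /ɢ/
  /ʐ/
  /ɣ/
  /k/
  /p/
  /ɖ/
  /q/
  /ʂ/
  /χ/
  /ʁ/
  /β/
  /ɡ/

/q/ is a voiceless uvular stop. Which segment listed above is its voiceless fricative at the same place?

/χ/

The voiceless fricative at the same place is a voiceless uvular fricative — in this inventory, /χ/.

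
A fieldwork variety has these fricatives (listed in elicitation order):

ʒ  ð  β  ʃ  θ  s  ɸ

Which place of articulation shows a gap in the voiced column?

bilabial: voiceless /ɸ/, voiced /β/.
dental: voiceless /θ/, voiced /ð/.
alveolar: voiceless /s/, voiced —.
postalveolar: voiceless /ʃ/, voiced /ʒ/.
Every place of articulation has a voiced member except alveolar, where /z/ would be expected.

alveolar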